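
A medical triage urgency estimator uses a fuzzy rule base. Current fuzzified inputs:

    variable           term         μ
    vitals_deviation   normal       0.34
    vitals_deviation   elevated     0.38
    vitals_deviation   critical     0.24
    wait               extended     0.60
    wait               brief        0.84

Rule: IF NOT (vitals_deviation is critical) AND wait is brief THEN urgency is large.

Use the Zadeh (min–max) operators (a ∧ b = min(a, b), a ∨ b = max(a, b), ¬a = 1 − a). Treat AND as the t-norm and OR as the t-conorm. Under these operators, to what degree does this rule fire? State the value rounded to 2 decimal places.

firing strength: ¬critical=1−0.24=0.76, brief=0.84; AND[min(a, b)] → w = 0.76

0.76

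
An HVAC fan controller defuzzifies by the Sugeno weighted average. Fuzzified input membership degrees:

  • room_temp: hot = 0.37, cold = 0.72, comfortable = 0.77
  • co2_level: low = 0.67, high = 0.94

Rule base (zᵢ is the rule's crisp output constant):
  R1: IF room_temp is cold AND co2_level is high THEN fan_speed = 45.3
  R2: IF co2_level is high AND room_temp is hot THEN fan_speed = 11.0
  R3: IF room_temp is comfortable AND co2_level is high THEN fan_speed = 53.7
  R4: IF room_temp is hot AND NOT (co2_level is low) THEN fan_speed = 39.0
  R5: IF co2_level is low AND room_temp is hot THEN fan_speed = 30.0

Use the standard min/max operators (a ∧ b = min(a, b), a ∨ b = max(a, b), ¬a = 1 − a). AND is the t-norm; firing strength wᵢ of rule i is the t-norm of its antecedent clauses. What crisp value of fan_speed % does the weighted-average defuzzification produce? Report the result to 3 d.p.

39.846

R1 (z=45.3): cold=0.72, high=0.94; AND[min(a, b)] → w = 0.72
R2 (z=11.0): high=0.94, hot=0.37; AND[min(a, b)] → w = 0.37
R3 (z=53.7): comfortable=0.77, high=0.94; AND[min(a, b)] → w = 0.77
R4 (z=39.0): hot=0.37, ¬low=1−0.67=0.33; AND[min(a, b)] → w = 0.33
R5 (z=30.0): low=0.67, hot=0.37; AND[min(a, b)] → w = 0.37
Weighted average = (0.72·45.3 + 0.37·11.0 + 0.77·53.7 + 0.33·39.0 + 0.37·30.0) / (0.72 + 0.37 + 0.77 + 0.33 + 0.37)
  = 102.0050 / 2.5600 = 39.846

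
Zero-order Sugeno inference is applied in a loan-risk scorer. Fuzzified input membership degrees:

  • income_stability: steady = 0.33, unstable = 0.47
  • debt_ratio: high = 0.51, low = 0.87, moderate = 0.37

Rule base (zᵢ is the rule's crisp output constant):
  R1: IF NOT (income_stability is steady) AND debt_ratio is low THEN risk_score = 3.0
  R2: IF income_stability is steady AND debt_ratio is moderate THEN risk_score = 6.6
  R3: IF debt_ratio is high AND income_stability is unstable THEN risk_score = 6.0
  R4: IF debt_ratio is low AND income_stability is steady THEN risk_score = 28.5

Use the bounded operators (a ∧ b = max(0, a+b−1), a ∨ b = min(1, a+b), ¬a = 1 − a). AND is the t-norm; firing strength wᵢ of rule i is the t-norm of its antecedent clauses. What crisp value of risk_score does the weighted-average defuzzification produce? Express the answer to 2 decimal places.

9.89

R1 (z=3.0): ¬steady=1−0.33=0.67, low=0.87; AND[max(0, a+b−1)] → w = 0.54
R2 (z=6.6): steady=0.33, moderate=0.37; AND[max(0, a+b−1)] → w = 0.00
R3 (z=6.0): high=0.51, unstable=0.47; AND[max(0, a+b−1)] → w = 0.00
R4 (z=28.5): low=0.87, steady=0.33; AND[max(0, a+b−1)] → w = 0.20
Weighted average = (0.54·3.0 + 0.00·6.6 + 0.00·6.0 + 0.20·28.5) / (0.54 + 0.00 + 0.00 + 0.20)
  = 7.3200 / 0.7400 = 9.89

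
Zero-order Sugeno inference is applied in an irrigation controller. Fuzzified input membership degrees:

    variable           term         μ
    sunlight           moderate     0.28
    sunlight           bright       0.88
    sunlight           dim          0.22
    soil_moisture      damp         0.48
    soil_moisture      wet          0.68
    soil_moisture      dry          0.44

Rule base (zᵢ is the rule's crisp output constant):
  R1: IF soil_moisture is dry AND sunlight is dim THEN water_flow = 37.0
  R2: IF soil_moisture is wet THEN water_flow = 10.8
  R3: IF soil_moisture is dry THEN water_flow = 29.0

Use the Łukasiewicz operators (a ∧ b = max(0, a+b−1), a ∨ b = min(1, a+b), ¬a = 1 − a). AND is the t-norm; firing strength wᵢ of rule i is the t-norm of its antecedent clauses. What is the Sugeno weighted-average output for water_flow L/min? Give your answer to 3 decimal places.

R1 (z=37.0): dry=0.44, dim=0.22; AND[max(0, a+b−1)] → w = 0.00
R2 (z=10.8): wet=0.68 → w = 0.68
R3 (z=29.0): dry=0.44 → w = 0.44
Weighted average = (0.00·37.0 + 0.68·10.8 + 0.44·29.0) / (0.00 + 0.68 + 0.44)
  = 20.1040 / 1.1200 = 17.950

17.950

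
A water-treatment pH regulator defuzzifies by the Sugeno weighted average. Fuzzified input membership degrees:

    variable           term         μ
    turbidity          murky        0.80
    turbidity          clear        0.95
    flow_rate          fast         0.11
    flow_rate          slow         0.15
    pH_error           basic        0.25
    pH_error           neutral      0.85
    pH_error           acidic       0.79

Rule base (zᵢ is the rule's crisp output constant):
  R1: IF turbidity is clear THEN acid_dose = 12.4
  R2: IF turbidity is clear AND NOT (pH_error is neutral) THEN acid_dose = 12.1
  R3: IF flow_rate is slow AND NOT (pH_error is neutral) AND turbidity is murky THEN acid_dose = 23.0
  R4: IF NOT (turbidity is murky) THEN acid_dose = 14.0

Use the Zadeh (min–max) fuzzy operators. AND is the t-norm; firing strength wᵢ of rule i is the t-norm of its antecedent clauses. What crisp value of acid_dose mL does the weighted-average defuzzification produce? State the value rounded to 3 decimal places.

13.686

R1 (z=12.4): clear=0.95 → w = 0.95
R2 (z=12.1): clear=0.95, ¬neutral=1−0.85=0.15; AND[min(a, b)] → w = 0.15
R3 (z=23.0): slow=0.15, ¬neutral=1−0.85=0.15, murky=0.80; AND[min(a, b)] → w = 0.15
R4 (z=14.0): ¬murky=1−0.80=0.20 → w = 0.20
Weighted average = (0.95·12.4 + 0.15·12.1 + 0.15·23.0 + 0.20·14.0) / (0.95 + 0.15 + 0.15 + 0.20)
  = 19.8450 / 1.4500 = 13.686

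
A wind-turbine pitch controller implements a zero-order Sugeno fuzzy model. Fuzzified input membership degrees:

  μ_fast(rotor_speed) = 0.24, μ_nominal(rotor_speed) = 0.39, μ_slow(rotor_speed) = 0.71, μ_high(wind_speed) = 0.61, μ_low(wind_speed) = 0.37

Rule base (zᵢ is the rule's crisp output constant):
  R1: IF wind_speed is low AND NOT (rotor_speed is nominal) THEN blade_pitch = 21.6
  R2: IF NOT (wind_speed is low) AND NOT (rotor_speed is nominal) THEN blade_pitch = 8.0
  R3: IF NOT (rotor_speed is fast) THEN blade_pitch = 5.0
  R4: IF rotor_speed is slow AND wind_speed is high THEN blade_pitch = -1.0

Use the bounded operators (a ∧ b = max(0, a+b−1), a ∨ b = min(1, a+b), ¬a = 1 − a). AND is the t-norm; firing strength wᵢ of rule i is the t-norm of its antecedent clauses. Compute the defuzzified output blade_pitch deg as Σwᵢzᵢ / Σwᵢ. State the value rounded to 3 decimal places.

4.091

R1 (z=21.6): low=0.37, ¬nominal=1−0.39=0.61; AND[max(0, a+b−1)] → w = 0.00
R2 (z=8.0): ¬low=1−0.37=0.63, ¬nominal=1−0.39=0.61; AND[max(0, a+b−1)] → w = 0.24
R3 (z=5.0): ¬fast=1−0.24=0.76 → w = 0.76
R4 (z=-1.0): slow=0.71, high=0.61; AND[max(0, a+b−1)] → w = 0.32
Weighted average = (0.00·21.6 + 0.24·8.0 + 0.76·5.0 + 0.32·-1.0) / (0.00 + 0.24 + 0.76 + 0.32)
  = 5.4000 / 1.3200 = 4.091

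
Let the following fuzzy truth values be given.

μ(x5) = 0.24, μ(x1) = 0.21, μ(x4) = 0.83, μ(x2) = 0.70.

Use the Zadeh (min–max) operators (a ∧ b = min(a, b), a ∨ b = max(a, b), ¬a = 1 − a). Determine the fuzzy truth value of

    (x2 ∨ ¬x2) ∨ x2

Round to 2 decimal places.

0.70

¬x2 = 1 − 0.70 = 0.30
x2 ∨ ¬x2 = max(a, b) on (0.70, 0.30) = 0.70
(x2 ∨ ¬x2) ∨ x2 = max(a, b) on (0.70, 0.70) = 0.70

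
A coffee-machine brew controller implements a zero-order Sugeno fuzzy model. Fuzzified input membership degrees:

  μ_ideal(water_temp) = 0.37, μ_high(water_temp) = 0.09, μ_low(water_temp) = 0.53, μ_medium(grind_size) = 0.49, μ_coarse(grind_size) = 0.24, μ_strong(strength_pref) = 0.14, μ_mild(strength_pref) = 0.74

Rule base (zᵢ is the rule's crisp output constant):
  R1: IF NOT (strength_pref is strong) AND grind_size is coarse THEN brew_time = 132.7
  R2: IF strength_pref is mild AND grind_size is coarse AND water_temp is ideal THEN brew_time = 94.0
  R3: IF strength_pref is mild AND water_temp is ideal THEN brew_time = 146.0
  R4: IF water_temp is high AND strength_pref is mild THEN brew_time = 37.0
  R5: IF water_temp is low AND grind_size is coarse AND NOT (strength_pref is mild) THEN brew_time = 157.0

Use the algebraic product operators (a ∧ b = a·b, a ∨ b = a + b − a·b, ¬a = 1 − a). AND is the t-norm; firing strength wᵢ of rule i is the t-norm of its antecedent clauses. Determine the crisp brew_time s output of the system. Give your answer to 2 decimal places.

125.77

R1 (z=132.7): ¬strong=1−0.14=0.86, coarse=0.24; AND[a·b] → w = 0.2064
R2 (z=94.0): mild=0.74, coarse=0.24, ideal=0.37; AND[a·b] → w = 0.0657
R3 (z=146.0): mild=0.74, ideal=0.37; AND[a·b] → w = 0.2738
R4 (z=37.0): high=0.09, mild=0.74; AND[a·b] → w = 0.0666
R5 (z=157.0): low=0.53, coarse=0.24, ¬mild=1−0.74=0.26; AND[a·b] → w = 0.0331
Weighted average = (0.2064·132.7 + 0.0657·94.0 + 0.2738·146.0 + 0.0666·37.0 + 0.0331·157.0) / (0.2064 + 0.0657 + 0.2738 + 0.0666 + 0.0331)
  = 81.1975 / 0.6456 = 125.77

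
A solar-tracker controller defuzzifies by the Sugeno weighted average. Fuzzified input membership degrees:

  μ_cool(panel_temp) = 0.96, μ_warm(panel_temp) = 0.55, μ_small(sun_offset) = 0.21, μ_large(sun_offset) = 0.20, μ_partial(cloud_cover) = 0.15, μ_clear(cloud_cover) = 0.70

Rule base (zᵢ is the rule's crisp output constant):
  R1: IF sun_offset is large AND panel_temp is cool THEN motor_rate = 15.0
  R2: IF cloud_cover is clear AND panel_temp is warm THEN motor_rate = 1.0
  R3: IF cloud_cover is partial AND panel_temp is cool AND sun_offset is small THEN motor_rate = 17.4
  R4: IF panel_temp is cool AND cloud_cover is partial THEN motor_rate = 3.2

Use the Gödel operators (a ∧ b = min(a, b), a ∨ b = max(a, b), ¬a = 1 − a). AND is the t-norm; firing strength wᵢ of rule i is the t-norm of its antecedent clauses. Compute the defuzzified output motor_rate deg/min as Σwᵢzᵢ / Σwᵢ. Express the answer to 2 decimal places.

6.32

R1 (z=15.0): large=0.20, cool=0.96; AND[min(a, b)] → w = 0.20
R2 (z=1.0): clear=0.70, warm=0.55; AND[min(a, b)] → w = 0.55
R3 (z=17.4): partial=0.15, cool=0.96, small=0.21; AND[min(a, b)] → w = 0.15
R4 (z=3.2): cool=0.96, partial=0.15; AND[min(a, b)] → w = 0.15
Weighted average = (0.20·15.0 + 0.55·1.0 + 0.15·17.4 + 0.15·3.2) / (0.20 + 0.55 + 0.15 + 0.15)
  = 6.6400 / 1.0500 = 6.32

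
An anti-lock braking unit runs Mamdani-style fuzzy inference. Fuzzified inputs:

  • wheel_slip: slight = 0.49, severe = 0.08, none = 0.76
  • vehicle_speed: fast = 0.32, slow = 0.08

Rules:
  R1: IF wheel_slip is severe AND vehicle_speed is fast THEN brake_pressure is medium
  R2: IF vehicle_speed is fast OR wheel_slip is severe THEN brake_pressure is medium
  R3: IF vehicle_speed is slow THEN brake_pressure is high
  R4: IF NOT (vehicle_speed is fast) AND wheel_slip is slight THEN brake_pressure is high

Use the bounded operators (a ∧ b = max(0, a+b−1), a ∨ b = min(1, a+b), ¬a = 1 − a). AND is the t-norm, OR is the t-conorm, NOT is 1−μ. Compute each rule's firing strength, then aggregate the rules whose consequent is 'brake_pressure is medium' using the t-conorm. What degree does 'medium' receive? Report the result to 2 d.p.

0.40

R1: severe=0.08, fast=0.32; AND[max(0, a+b−1)] → w = 0.00
R2: fast=0.32, severe=0.08; OR[min(1, a+b)] → w = 0.40
R3: slow=0.08 → w = 0.08
R4: ¬fast=1−0.32=0.68, slight=0.49; AND[max(0, a+b−1)] → w = 0.17
Rules with consequent 'medium': {R1, R2} → strengths 0.00, 0.40
Aggregate via t-conorm [min(1, a+b)]: 0.40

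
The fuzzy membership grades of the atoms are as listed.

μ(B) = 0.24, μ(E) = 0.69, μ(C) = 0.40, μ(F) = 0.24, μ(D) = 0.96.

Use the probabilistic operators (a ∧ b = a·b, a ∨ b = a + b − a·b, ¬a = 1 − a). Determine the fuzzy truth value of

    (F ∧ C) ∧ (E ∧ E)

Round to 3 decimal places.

0.046

F ∧ C = a·b on (0.2400, 0.4000) = 0.0960
E ∧ E = a·b on (0.6900, 0.6900) = 0.4761
(F ∧ C) ∧ (E ∧ E) = a·b on (0.0960, 0.4761) = 0.0457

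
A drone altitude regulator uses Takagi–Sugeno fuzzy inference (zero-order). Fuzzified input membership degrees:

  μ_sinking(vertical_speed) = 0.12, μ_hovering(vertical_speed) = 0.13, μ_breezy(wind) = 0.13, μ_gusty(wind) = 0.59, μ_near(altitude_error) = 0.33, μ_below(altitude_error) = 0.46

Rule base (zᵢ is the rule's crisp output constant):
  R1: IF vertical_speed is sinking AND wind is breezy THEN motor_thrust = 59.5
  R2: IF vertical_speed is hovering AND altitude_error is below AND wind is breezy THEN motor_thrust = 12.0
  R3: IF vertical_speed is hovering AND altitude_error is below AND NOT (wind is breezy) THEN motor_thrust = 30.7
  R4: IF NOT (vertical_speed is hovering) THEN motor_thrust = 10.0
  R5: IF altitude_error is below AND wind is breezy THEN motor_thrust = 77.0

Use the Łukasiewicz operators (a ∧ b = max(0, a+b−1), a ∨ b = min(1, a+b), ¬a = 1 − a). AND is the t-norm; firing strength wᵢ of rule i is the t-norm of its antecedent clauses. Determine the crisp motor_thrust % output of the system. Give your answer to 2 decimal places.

10.00

R1 (z=59.5): sinking=0.12, breezy=0.13; AND[max(0, a+b−1)] → w = 0.00
R2 (z=12.0): hovering=0.13, below=0.46, breezy=0.13; AND[max(0, a+b−1)] → w = 0.00
R3 (z=30.7): hovering=0.13, below=0.46, ¬breezy=1−0.13=0.87; AND[max(0, a+b−1)] → w = 0.00
R4 (z=10.0): ¬hovering=1−0.13=0.87 → w = 0.87
R5 (z=77.0): below=0.46, breezy=0.13; AND[max(0, a+b−1)] → w = 0.00
Weighted average = (0.00·59.5 + 0.00·12.0 + 0.00·30.7 + 0.87·10.0 + 0.00·77.0) / (0.00 + 0.00 + 0.00 + 0.87 + 0.00)
  = 8.7000 / 0.8700 = 10.00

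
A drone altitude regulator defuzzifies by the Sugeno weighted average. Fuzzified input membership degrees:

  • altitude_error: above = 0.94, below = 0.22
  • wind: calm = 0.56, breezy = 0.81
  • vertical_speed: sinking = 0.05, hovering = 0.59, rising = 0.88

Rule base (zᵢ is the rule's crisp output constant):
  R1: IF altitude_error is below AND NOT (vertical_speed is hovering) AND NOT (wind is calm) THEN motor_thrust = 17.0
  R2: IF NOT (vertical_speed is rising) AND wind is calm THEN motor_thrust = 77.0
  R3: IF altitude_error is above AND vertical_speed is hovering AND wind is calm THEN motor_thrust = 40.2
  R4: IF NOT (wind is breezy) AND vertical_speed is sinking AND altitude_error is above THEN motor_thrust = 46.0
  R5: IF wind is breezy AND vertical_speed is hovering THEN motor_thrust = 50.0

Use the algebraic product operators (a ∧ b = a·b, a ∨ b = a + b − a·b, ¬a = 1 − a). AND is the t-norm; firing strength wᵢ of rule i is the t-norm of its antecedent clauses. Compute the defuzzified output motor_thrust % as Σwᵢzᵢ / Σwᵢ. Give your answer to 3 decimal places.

R1 (z=17.0): below=0.22, ¬hovering=1−0.59=0.41, ¬calm=1−0.56=0.44; AND[a·b] → w = 0.0397
R2 (z=77.0): ¬rising=1−0.88=0.12, calm=0.56; AND[a·b] → w = 0.0672
R3 (z=40.2): above=0.94, hovering=0.59, calm=0.56; AND[a·b] → w = 0.3106
R4 (z=46.0): ¬breezy=1−0.81=0.19, sinking=0.05, above=0.94; AND[a·b] → w = 0.0089
R5 (z=50.0): breezy=0.81, hovering=0.59; AND[a·b] → w = 0.4779
Weighted average = (0.0397·17.0 + 0.0672·77.0 + 0.3106·40.2 + 0.0089·46.0 + 0.4779·50.0) / (0.0397 + 0.0672 + 0.3106 + 0.0089 + 0.4779)
  = 42.6400 / 0.9043 = 47.153

47.153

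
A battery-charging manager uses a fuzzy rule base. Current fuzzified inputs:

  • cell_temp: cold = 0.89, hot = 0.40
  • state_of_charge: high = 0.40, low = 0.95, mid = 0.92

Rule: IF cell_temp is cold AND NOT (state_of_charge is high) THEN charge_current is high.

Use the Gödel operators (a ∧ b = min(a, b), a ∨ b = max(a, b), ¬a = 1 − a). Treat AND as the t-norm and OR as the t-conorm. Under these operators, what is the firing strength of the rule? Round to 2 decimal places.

0.60

firing strength: cold=0.89, ¬high=1−0.40=0.60; AND[min(a, b)] → w = 0.60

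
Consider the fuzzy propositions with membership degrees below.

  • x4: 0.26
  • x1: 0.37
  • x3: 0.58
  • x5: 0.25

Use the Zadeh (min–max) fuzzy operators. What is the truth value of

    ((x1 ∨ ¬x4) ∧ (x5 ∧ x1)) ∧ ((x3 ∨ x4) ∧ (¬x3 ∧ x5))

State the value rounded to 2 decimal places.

0.25

¬x4 = 1 − 0.26 = 0.74
x1 ∨ ¬x4 = max(a, b) on (0.37, 0.74) = 0.74
x5 ∧ x1 = min(a, b) on (0.25, 0.37) = 0.25
(x1 ∨ ¬x4) ∧ (x5 ∧ x1) = min(a, b) on (0.74, 0.25) = 0.25
x3 ∨ x4 = max(a, b) on (0.58, 0.26) = 0.58
¬x3 = 1 − 0.58 = 0.42
¬x3 ∧ x5 = min(a, b) on (0.42, 0.25) = 0.25
(x3 ∨ x4) ∧ (¬x3 ∧ x5) = min(a, b) on (0.58, 0.25) = 0.25
((x1 ∨ ¬x4) ∧ (x5 ∧ x1)) ∧ ((x3 ∨ x4) ∧ (¬x3 ∧ x5)) = min(a, b) on (0.25, 0.25) = 0.25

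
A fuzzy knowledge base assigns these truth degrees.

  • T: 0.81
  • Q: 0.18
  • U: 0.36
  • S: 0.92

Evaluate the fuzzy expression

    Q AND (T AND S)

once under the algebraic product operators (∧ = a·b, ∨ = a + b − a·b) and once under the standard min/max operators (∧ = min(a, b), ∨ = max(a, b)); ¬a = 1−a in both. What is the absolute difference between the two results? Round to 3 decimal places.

0.046

Under algebraic product:
  T AND S = a·b on (0.8100, 0.9200) = 0.7452
  Q AND (T AND S) = a·b on (0.1800, 0.7452) = 0.1341
  → value = 0.1341
Under standard min/max:
  T AND S = min(a, b) on (0.81, 0.92) = 0.81
  Q AND (T AND S) = min(a, b) on (0.18, 0.81) = 0.18
  → value = 0.1800
|0.1341 − 0.1800| = 0.046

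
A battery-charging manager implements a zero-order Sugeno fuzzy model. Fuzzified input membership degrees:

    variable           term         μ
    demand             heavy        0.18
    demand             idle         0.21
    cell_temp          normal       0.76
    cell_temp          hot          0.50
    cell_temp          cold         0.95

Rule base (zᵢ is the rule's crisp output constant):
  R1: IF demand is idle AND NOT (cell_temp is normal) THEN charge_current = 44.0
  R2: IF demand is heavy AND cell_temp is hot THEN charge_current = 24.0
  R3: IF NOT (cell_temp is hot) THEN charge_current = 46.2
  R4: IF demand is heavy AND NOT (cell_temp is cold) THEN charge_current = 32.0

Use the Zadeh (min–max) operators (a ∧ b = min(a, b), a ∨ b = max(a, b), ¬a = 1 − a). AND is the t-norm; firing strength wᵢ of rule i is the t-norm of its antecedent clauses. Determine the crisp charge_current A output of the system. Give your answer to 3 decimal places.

40.702

R1 (z=44.0): idle=0.21, ¬normal=1−0.76=0.24; AND[min(a, b)] → w = 0.21
R2 (z=24.0): heavy=0.18, hot=0.50; AND[min(a, b)] → w = 0.18
R3 (z=46.2): ¬hot=1−0.50=0.50 → w = 0.50
R4 (z=32.0): heavy=0.18, ¬cold=1−0.95=0.05; AND[min(a, b)] → w = 0.05
Weighted average = (0.21·44.0 + 0.18·24.0 + 0.50·46.2 + 0.05·32.0) / (0.21 + 0.18 + 0.50 + 0.05)
  = 38.2600 / 0.9400 = 40.702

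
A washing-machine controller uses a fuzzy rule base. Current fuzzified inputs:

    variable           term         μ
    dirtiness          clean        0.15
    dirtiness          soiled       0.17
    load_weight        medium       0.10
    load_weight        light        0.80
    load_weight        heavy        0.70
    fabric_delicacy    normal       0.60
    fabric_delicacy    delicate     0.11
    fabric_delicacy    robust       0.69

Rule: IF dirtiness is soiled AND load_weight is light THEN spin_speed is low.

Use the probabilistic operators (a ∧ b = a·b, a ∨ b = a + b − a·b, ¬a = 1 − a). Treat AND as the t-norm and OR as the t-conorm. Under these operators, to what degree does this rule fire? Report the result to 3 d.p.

firing strength: soiled=0.17, light=0.80; AND[a·b] → w = 0.1360

0.136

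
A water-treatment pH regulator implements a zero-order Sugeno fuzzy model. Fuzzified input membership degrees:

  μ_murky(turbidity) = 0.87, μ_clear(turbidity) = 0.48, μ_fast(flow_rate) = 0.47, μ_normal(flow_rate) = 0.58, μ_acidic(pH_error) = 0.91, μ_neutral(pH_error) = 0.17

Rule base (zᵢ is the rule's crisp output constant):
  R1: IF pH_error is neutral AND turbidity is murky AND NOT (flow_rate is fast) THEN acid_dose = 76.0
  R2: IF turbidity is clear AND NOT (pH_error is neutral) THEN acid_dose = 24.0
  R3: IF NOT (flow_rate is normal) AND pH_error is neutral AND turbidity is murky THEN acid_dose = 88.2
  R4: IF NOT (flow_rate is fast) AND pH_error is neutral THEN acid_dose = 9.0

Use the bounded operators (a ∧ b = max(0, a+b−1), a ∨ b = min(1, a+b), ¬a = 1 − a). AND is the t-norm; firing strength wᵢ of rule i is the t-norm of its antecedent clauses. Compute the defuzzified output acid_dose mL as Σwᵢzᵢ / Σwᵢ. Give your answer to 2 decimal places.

24.00

R1 (z=76.0): neutral=0.17, murky=0.87, ¬fast=1−0.47=0.53; AND[max(0, a+b−1)] → w = 0.00
R2 (z=24.0): clear=0.48, ¬neutral=1−0.17=0.83; AND[max(0, a+b−1)] → w = 0.31
R3 (z=88.2): ¬normal=1−0.58=0.42, neutral=0.17, murky=0.87; AND[max(0, a+b−1)] → w = 0.00
R4 (z=9.0): ¬fast=1−0.47=0.53, neutral=0.17; AND[max(0, a+b−1)] → w = 0.00
Weighted average = (0.00·76.0 + 0.31·24.0 + 0.00·88.2 + 0.00·9.0) / (0.00 + 0.31 + 0.00 + 0.00)
  = 7.4400 / 0.3100 = 24.00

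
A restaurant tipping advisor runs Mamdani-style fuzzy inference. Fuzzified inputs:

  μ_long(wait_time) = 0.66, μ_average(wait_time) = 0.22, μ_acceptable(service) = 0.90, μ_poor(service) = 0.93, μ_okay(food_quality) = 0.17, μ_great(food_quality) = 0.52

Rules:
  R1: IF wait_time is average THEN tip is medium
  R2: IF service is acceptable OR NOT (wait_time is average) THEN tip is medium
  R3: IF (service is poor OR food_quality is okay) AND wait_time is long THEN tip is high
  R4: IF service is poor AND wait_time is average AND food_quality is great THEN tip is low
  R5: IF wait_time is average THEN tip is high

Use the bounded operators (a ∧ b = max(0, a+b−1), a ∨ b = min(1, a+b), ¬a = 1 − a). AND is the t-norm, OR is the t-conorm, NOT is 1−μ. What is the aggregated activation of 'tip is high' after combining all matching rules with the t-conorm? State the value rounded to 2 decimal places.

0.88

R1: average=0.22 → w = 0.22
R2: acceptable=0.90, ¬average=1−0.22=0.78; OR[min(1, a+b)] → w = 1.00
R3: (poor=0.93 OR okay=0.17) = 1.00; AND[max(0, a+b−1)] with long=0.66 → w = 0.66
R4: poor=0.93, average=0.22, great=0.52; AND[max(0, a+b−1)] → w = 0.00
R5: average=0.22 → w = 0.22
Rules with consequent 'high': {R3, R5} → strengths 0.66, 0.22
Aggregate via t-conorm [min(1, a+b)]: 0.88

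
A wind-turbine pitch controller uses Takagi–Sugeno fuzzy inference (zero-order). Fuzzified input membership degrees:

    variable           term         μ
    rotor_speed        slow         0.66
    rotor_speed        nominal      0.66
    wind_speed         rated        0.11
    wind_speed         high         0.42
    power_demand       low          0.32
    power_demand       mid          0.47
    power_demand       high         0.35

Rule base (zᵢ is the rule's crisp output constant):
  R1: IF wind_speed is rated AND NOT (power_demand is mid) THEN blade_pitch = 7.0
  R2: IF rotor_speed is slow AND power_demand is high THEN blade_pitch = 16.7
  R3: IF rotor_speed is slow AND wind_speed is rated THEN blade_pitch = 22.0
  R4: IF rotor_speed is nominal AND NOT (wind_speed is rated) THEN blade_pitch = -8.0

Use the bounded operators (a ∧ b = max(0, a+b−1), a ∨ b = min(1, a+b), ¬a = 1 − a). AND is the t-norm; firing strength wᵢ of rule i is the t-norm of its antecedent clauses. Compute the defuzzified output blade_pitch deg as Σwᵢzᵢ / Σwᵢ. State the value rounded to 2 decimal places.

R1 (z=7.0): rated=0.11, ¬mid=1−0.47=0.53; AND[max(0, a+b−1)] → w = 0.00
R2 (z=16.7): slow=0.66, high=0.35; AND[max(0, a+b−1)] → w = 0.01
R3 (z=22.0): slow=0.66, rated=0.11; AND[max(0, a+b−1)] → w = 0.00
R4 (z=-8.0): nominal=0.66, ¬rated=1−0.11=0.89; AND[max(0, a+b−1)] → w = 0.55
Weighted average = (0.00·7.0 + 0.01·16.7 + 0.00·22.0 + 0.55·-8.0) / (0.00 + 0.01 + 0.00 + 0.55)
  = -4.2330 / 0.5600 = -7.56

-7.56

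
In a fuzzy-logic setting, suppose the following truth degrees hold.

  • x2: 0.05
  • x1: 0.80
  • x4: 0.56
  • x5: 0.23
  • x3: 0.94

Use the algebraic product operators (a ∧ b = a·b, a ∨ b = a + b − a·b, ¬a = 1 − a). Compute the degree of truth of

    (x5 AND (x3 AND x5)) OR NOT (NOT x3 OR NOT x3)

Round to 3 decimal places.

x3 AND x5 = a·b on (0.9400, 0.2300) = 0.2162
x5 AND (x3 AND x5) = a·b on (0.2300, 0.2162) = 0.0497
NOT x3 = 1 − 0.9400 = 0.0600
NOT x3 = 1 − 0.9400 = 0.0600
NOT x3 OR NOT x3 = a + b − a·b on (0.0600, 0.0600) = 0.1164
NOT (NOT x3 OR NOT x3) = 1 − 0.1164 = 0.8836
(x5 AND (x3 AND x5)) OR NOT (NOT x3 OR NOT x3) = a + b − a·b on (0.0497, 0.8836) = 0.8894

0.889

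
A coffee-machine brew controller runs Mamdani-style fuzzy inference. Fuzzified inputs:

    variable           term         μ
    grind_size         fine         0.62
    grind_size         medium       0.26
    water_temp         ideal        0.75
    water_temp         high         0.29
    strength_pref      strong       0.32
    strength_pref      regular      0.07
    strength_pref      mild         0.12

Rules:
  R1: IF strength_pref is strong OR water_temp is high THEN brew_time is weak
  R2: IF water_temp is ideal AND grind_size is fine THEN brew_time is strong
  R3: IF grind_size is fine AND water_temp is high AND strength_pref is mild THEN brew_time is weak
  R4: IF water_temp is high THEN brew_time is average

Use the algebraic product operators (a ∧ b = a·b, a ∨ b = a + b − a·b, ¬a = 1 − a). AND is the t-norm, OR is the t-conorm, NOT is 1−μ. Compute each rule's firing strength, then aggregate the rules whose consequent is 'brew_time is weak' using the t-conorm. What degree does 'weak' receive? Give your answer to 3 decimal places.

0.528

R1: strong=0.32, high=0.29; OR[a + b − a·b] → w = 0.5172
R2: ideal=0.75, fine=0.62; AND[a·b] → w = 0.4650
R3: fine=0.62, high=0.29, mild=0.12; AND[a·b] → w = 0.0216
R4: high=0.29 → w = 0.2900
Rules with consequent 'weak': {R1, R3} → strengths 0.5172, 0.0216
Aggregate via t-conorm [a + b − a·b]: 0.5276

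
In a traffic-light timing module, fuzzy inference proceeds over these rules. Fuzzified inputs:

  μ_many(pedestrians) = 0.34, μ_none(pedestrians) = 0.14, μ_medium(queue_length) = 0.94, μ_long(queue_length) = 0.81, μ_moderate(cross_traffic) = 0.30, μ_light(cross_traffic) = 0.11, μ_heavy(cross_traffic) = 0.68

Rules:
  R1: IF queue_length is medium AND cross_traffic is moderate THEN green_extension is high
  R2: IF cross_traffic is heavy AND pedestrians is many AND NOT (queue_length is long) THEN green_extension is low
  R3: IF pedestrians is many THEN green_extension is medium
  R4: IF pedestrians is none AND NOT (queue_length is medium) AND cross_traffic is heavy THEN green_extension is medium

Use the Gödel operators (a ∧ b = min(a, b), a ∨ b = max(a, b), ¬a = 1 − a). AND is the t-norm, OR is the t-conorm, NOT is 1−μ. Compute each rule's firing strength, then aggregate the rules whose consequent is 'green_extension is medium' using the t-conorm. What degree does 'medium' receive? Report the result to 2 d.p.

R1: medium=0.94, moderate=0.30; AND[min(a, b)] → w = 0.30
R2: heavy=0.68, many=0.34, ¬long=1−0.81=0.19; AND[min(a, b)] → w = 0.19
R3: many=0.34 → w = 0.34
R4: none=0.14, ¬medium=1−0.94=0.06, heavy=0.68; AND[min(a, b)] → w = 0.06
Rules with consequent 'medium': {R3, R4} → strengths 0.34, 0.06
Aggregate via t-conorm [max(a, b)]: 0.34

0.34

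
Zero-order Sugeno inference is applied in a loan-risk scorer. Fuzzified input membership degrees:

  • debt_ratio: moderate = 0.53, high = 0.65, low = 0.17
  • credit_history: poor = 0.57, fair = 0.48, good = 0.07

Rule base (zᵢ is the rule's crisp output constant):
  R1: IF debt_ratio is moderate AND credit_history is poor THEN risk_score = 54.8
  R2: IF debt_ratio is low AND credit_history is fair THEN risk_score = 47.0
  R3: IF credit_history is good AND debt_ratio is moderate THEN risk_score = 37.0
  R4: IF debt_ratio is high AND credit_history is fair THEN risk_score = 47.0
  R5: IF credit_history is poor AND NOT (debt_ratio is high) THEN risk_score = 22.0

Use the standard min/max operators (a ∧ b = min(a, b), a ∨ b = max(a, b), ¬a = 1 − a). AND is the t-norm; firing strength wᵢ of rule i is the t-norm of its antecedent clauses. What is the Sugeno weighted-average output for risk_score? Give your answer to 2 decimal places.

43.68

R1 (z=54.8): moderate=0.53, poor=0.57; AND[min(a, b)] → w = 0.53
R2 (z=47.0): low=0.17, fair=0.48; AND[min(a, b)] → w = 0.17
R3 (z=37.0): good=0.07, moderate=0.53; AND[min(a, b)] → w = 0.07
R4 (z=47.0): high=0.65, fair=0.48; AND[min(a, b)] → w = 0.48
R5 (z=22.0): poor=0.57, ¬high=1−0.65=0.35; AND[min(a, b)] → w = 0.35
Weighted average = (0.53·54.8 + 0.17·47.0 + 0.07·37.0 + 0.48·47.0 + 0.35·22.0) / (0.53 + 0.17 + 0.07 + 0.48 + 0.35)
  = 69.8840 / 1.6000 = 43.68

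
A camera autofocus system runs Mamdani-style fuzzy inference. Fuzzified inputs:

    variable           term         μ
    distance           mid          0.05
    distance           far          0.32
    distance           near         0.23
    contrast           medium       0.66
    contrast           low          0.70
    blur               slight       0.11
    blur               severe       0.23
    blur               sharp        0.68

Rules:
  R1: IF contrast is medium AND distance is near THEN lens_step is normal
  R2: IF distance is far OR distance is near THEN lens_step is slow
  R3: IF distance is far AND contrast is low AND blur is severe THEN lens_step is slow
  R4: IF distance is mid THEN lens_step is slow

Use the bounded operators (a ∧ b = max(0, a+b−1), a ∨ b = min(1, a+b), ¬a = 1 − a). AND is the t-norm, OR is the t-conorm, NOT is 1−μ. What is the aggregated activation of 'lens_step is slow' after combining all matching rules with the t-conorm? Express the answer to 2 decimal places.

0.60

R1: medium=0.66, near=0.23; AND[max(0, a+b−1)] → w = 0.00
R2: far=0.32, near=0.23; OR[min(1, a+b)] → w = 0.55
R3: far=0.32, low=0.70, severe=0.23; AND[max(0, a+b−1)] → w = 0.00
R4: mid=0.05 → w = 0.05
Rules with consequent 'slow': {R2, R3, R4} → strengths 0.55, 0.00, 0.05
Aggregate via t-conorm [min(1, a+b)]: 0.60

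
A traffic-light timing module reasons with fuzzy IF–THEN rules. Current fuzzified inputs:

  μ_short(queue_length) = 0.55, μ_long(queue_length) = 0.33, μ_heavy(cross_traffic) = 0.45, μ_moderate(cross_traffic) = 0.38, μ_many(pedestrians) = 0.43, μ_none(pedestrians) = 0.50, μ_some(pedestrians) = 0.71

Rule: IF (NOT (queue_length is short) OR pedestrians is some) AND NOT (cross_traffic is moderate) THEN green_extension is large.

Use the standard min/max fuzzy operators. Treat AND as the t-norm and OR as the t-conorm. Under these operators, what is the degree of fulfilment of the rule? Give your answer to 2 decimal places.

firing strength: (¬short=1−0.55=0.45 OR some=0.71) = 0.71; AND[min(a, b)] with ¬moderate=1−0.38=0.62 → w = 0.62

0.62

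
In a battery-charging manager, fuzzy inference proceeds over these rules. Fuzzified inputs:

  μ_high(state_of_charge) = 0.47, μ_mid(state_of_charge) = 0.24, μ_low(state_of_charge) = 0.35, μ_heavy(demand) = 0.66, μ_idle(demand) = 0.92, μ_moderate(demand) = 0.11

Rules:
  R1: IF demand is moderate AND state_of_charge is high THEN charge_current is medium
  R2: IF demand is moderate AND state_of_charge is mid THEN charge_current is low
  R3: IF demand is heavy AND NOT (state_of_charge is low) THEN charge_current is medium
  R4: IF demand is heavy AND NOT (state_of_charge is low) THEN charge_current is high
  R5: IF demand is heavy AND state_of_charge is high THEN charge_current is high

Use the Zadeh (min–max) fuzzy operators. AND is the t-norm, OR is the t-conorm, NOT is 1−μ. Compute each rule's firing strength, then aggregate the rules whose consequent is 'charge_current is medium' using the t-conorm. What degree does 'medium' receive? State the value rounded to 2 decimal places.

R1: moderate=0.11, high=0.47; AND[min(a, b)] → w = 0.11
R2: moderate=0.11, mid=0.24; AND[min(a, b)] → w = 0.11
R3: heavy=0.66, ¬low=1−0.35=0.65; AND[min(a, b)] → w = 0.65
R4: heavy=0.66, ¬low=1−0.35=0.65; AND[min(a, b)] → w = 0.65
R5: heavy=0.66, high=0.47; AND[min(a, b)] → w = 0.47
Rules with consequent 'medium': {R1, R3} → strengths 0.11, 0.65
Aggregate via t-conorm [max(a, b)]: 0.65

0.65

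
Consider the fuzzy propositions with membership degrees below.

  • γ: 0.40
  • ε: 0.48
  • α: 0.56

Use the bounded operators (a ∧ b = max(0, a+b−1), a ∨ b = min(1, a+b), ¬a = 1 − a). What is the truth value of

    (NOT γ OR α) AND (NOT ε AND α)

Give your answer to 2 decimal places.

NOT γ = 1 − 0.40 = 0.60
NOT γ OR α = min(1, a+b) on (0.60, 0.56) = 1.00
NOT ε = 1 − 0.48 = 0.52
NOT ε AND α = max(0, a+b−1) on (0.52, 0.56) = 0.08
(NOT γ OR α) AND (NOT ε AND α) = max(0, a+b−1) on (1.00, 0.08) = 0.08

0.08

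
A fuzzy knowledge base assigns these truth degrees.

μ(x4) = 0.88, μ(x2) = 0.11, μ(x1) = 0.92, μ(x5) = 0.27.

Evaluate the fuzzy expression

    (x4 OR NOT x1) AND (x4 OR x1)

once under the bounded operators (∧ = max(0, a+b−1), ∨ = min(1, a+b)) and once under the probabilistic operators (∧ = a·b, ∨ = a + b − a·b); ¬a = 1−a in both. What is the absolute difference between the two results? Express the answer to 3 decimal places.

0.079

Under bounded:
  NOT x1 = 1 − 0.92 = 0.08
  x4 OR NOT x1 = min(1, a+b) on (0.88, 0.08) = 0.96
  x4 OR x1 = min(1, a+b) on (0.88, 0.92) = 1.00
  (x4 OR NOT x1) AND (x4 OR x1) = max(0, a+b−1) on (0.96, 1.00) = 0.96
  → value = 0.9600
Under probabilistic:
  NOT x1 = 1 − 0.9200 = 0.0800
  x4 OR NOT x1 = a + b − a·b on (0.8800, 0.0800) = 0.8896
  x4 OR x1 = a + b − a·b on (0.8800, 0.9200) = 0.9904
  (x4 OR NOT x1) AND (x4 OR x1) = a·b on (0.8896, 0.9904) = 0.8811
  → value = 0.8811
|0.9600 − 0.8811| = 0.079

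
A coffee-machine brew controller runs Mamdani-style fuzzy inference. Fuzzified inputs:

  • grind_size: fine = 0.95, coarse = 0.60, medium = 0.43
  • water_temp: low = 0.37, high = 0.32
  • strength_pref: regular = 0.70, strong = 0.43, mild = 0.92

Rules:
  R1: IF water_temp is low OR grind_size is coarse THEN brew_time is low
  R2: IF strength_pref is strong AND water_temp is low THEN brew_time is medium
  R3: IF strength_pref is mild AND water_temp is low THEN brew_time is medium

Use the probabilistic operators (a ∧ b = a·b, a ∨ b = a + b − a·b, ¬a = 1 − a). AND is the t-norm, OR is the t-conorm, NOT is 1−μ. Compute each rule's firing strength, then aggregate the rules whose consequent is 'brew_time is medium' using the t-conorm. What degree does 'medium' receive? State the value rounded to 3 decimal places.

R1: low=0.37, coarse=0.60; OR[a + b − a·b] → w = 0.7480
R2: strong=0.43, low=0.37; AND[a·b] → w = 0.1591
R3: mild=0.92, low=0.37; AND[a·b] → w = 0.3404
Rules with consequent 'medium': {R2, R3} → strengths 0.1591, 0.3404
Aggregate via t-conorm [a + b − a·b]: 0.4453

0.445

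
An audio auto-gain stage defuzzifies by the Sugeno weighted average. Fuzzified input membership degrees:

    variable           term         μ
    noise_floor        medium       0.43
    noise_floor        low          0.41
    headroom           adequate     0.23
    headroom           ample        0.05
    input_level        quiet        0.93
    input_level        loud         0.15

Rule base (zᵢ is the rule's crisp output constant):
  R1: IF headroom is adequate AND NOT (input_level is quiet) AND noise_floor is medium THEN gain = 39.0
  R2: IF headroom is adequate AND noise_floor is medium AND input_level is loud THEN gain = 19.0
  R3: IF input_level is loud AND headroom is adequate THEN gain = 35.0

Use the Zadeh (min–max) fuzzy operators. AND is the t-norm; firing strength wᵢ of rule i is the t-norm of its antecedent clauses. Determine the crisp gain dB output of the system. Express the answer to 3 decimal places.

R1 (z=39.0): adequate=0.23, ¬quiet=1−0.93=0.07, medium=0.43; AND[min(a, b)] → w = 0.07
R2 (z=19.0): adequate=0.23, medium=0.43, loud=0.15; AND[min(a, b)] → w = 0.15
R3 (z=35.0): loud=0.15, adequate=0.23; AND[min(a, b)] → w = 0.15
Weighted average = (0.07·39.0 + 0.15·19.0 + 0.15·35.0) / (0.07 + 0.15 + 0.15)
  = 10.8300 / 0.3700 = 29.270

29.270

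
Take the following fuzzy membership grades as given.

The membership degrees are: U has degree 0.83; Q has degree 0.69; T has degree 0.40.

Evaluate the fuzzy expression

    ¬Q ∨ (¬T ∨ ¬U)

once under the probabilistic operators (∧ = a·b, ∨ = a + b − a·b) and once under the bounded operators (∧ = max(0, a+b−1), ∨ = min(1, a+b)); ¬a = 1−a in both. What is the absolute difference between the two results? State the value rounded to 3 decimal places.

Under probabilistic:
  ¬Q = 1 − 0.6900 = 0.3100
  ¬T = 1 − 0.4000 = 0.6000
  ¬U = 1 − 0.8300 = 0.1700
  ¬T ∨ ¬U = a + b − a·b on (0.6000, 0.1700) = 0.6680
  ¬Q ∨ (¬T ∨ ¬U) = a + b − a·b on (0.3100, 0.6680) = 0.7709
  → value = 0.7709
Under bounded:
  ¬Q = 1 − 0.69 = 0.31
  ¬T = 1 − 0.40 = 0.60
  ¬U = 1 − 0.83 = 0.17
  ¬T ∨ ¬U = min(1, a+b) on (0.60, 0.17) = 0.77
  ¬Q ∨ (¬T ∨ ¬U) = min(1, a+b) on (0.31, 0.77) = 1.00
  → value = 1.0000
|0.7709 − 1.0000| = 0.229

0.229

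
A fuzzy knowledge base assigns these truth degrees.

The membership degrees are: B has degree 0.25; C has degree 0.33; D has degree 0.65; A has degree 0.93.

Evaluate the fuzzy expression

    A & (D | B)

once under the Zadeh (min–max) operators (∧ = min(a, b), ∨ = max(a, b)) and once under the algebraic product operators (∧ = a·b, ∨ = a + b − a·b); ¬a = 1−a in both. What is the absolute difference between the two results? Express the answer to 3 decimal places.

Under Zadeh (min–max):
  D | B = max(a, b) on (0.65, 0.25) = 0.65
  A & (D | B) = min(a, b) on (0.93, 0.65) = 0.65
  → value = 0.6500
Under algebraic product:
  D | B = a + b − a·b on (0.6500, 0.2500) = 0.7375
  A & (D | B) = a·b on (0.9300, 0.7375) = 0.6859
  → value = 0.6859
|0.6500 − 0.6859| = 0.036

0.036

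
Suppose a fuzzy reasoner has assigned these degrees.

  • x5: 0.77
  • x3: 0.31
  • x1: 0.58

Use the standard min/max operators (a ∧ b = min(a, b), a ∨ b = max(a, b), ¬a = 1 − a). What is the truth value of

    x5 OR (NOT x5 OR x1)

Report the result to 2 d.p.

NOT x5 = 1 − 0.77 = 0.23
NOT x5 OR x1 = max(a, b) on (0.23, 0.58) = 0.58
x5 OR (NOT x5 OR x1) = max(a, b) on (0.77, 0.58) = 0.77

0.77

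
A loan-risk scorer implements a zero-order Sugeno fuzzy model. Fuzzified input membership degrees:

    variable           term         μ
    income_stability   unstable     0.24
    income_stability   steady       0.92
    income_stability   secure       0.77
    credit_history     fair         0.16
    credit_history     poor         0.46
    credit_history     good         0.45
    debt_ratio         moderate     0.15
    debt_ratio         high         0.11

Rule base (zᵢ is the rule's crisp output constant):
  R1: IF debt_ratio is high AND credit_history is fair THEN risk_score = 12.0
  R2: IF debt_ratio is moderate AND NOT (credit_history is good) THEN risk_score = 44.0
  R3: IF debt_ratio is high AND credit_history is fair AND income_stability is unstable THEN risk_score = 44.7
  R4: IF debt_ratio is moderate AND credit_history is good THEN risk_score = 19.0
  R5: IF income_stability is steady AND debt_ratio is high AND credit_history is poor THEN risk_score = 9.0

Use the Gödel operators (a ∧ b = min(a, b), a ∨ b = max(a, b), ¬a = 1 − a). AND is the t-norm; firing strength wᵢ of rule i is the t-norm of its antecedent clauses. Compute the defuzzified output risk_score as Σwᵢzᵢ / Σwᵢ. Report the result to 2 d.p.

26.47

R1 (z=12.0): high=0.11, fair=0.16; AND[min(a, b)] → w = 0.11
R2 (z=44.0): moderate=0.15, ¬good=1−0.45=0.55; AND[min(a, b)] → w = 0.15
R3 (z=44.7): high=0.11, fair=0.16, unstable=0.24; AND[min(a, b)] → w = 0.11
R4 (z=19.0): moderate=0.15, good=0.45; AND[min(a, b)] → w = 0.15
R5 (z=9.0): steady=0.92, high=0.11, poor=0.46; AND[min(a, b)] → w = 0.11
Weighted average = (0.11·12.0 + 0.15·44.0 + 0.11·44.7 + 0.15·19.0 + 0.11·9.0) / (0.11 + 0.15 + 0.11 + 0.15 + 0.11)
  = 16.6770 / 0.6300 = 26.47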